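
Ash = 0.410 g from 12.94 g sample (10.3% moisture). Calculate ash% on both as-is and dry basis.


As-is ash% = 0.410 / 12.94 x 100 = 3.17%
Dry mass = 12.94 x (100 - 10.3) / 100 = 11.60718 g
Dry-basis ash% = 0.410 / 11.60718 x 100 = 3.53%


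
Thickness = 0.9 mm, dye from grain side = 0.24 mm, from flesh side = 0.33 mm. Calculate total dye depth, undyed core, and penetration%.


Total dyed = 0.24 + 0.33 = 0.57 mm
Undyed core = 0.9 - 0.57 = 0.33 mm
Penetration = 0.57 / 0.9 x 100 = 63.3%


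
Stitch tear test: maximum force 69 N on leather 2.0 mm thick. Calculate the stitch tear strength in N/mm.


Stitch tear strength = force / thickness
STS = 69 / 2.0 = 34.5 N/mm


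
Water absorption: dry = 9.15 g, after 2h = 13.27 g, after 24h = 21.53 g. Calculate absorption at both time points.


WA (2h) = (13.27 - 9.15) / 9.15 x 100 = 45.0%
WA (24h) = (21.53 - 9.15) / 9.15 x 100 = 135.3%


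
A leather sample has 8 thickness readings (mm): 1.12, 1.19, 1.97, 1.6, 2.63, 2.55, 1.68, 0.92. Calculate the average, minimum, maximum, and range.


Sum = 13.66
Average = 13.66 / 8 = 1.71 mm
Minimum = 0.92 mm
Maximum = 2.63 mm
Range = 2.63 - 0.92 = 1.71 mm


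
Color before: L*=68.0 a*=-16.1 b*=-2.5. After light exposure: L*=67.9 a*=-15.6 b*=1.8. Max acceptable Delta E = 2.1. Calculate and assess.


Delta E = 4.33
Passes: No


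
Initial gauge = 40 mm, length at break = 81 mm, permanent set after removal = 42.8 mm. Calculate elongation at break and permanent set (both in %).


Elongation at break = (81 - 40) / 40 x 100 = 102.5%
Permanent set = (42.8 - 40) / 40 x 100 = 7.0%


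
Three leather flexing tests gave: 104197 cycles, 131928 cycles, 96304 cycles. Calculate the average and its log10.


Average = 110810 cycles
log10 = 5.04

Average = (104197 + 131928 + 96304) / 3 = 110810 cycles
log10(110810) = 5.04


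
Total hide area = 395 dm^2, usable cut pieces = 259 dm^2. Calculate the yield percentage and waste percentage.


Yield = 65.6%
Waste = 34.4%

Yield = 259 / 395 x 100 = 65.6%
Waste = 395 - 259 = 136 dm^2
Waste% = 100 - 65.6 = 34.4%


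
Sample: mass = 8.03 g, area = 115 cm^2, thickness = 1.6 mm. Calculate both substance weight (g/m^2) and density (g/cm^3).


Substance weight = 698.3 g/m^2
Density = 0.436 g/cm^3

SW = 8.03 / 115 x 10000 = 698.3 g/m^2
Volume = 115 x 1.6 / 10 = 18.40 cm^3
Density = 8.03 / 18.40 = 0.436 g/cm^3


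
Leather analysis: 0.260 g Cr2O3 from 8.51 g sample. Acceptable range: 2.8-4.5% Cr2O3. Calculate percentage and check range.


Cr2O3% = 0.260 / 8.51 x 100 = 3.06%
Acceptable range: 2.8 to 4.5%
Within range: Yes


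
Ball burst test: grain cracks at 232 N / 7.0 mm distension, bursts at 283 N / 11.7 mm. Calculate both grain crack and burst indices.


Crack index = 232 / 7.0 = 33.1 N/mm
Burst index = 283 / 11.7 = 24.2 N/mm


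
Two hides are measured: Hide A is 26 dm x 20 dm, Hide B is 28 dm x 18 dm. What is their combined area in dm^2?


1024 dm^2

Hide A area = 26 x 20 = 520 dm^2
Hide B area = 28 x 18 = 504 dm^2
Total = 520 + 504 = 1024 dm^2


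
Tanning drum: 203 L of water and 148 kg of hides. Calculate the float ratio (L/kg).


Float ratio = water / hide weight
Ratio = 203 / 148 = 1.4


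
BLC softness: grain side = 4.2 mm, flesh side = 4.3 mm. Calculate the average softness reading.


Average = (4.2 + 4.3) / 2
Average = 4.25 mm


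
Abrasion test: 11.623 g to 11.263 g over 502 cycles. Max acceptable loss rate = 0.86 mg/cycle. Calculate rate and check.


Rate = 0.717 mg/cycle
Passes: Yes


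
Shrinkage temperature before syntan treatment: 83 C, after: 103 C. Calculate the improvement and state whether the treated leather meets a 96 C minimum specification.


Improvement = 20 C
Meets 96 C spec: Yes


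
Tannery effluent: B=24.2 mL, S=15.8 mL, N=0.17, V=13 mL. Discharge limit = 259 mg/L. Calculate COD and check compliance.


COD = 878.8 mg/L
Compliant: No


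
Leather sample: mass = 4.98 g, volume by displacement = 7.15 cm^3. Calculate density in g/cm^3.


0.697 g/cm^3


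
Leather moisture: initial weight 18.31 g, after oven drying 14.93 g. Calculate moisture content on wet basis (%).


18.5%


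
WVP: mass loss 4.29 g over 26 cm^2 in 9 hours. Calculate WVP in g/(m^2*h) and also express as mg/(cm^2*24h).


WVP = 183.33 g/(m^2*h)
Daily rate = 440.00 mg/(cm^2*24h)

WVP = 4.29 / (26 x 9) x 10000 = 183.33 g/(m^2*h)
Mass loss in mg = 4.29 x 1000 = 4290 mg
Per cm^2 per 24h in mg: 4290 x 24 / (26 x 9) = 102960 / 234 = 440.00 mg/(cm^2*24h)


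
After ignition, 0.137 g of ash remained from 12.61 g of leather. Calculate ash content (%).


1.09%

Ash% = 0.137 / 12.61 x 100
Ash% = 1.09%


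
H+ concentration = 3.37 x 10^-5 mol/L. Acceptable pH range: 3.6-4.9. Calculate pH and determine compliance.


pH = 4.47
Compliant: Yes

pH = -log10(3.37 x 10^-5) = 4.47
Range: 3.6 to 4.9
Compliant: Yes


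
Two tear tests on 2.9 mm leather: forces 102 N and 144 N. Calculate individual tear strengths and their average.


Tear 1 = 102 / 2.9 = 35.2 N/mm
Tear 2 = 144 / 2.9 = 49.7 N/mm
Average = (35.2 + 49.7) / 2 = 42.5 N/mm


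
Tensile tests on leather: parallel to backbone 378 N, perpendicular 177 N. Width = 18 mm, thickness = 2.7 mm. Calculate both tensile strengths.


Area = 18 x 2.7 = 48.6 mm^2
TS (parallel) = 378 / 48.6 = 7.78 N/mm^2
TS (perpendicular) = 177 / 48.6 = 3.64 N/mm^2


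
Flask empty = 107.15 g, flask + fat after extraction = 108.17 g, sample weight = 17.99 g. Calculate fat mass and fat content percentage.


Fat mass = 1.02 g
Fat content = 5.7%


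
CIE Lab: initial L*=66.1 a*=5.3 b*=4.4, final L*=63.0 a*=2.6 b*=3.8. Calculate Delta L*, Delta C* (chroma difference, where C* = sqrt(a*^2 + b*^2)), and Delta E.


Delta L* = -3.1
Delta C* = -2.28
Delta E = 4.15

Delta L* = 63.0 - 66.1 = -3.1
C1* = sqrt((5.3)^2 + (4.4)^2) = 6.888
C2* = sqrt((2.6)^2 + (3.8)^2) = 4.604
Delta C* = 4.604 - 6.888 = -2.28
Delta E = sqrt((-3.1)^2 + (-2.7)^2 + (-0.6)^2) = 4.15


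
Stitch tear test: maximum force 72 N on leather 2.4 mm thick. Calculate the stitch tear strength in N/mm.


Stitch tear strength = force / thickness
STS = 72 / 2.4 = 30.0 N/mm


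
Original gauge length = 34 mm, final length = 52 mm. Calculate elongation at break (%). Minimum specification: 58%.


Extension = 52 - 34 = 18 mm
Elongation = 18 / 34 x 100 = 52.9%
Minimum required: 58%
Meets specification: No


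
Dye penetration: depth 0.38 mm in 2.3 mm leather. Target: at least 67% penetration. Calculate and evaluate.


Penetration = 0.38 / 2.3 x 100 = 16.5%
Target: 67%
Meets target: No


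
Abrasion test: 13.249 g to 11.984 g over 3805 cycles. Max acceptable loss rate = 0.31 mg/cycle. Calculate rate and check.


Loss = 13.249 - 11.984 = 1.265 g
Rate = 1.265 g / 3805 cycles x 1000 = 0.332 mg/cycle
Max = 0.31 mg/cycle
Passes: No


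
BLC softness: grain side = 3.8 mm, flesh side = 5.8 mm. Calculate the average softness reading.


Average = (3.8 + 5.8) / 2
Average = 4.80 mm


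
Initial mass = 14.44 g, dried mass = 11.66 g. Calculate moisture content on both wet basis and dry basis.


Wet basis = 19.3%
Dry basis = 23.8%


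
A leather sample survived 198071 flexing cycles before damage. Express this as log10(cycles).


log10(198071) = 5.30


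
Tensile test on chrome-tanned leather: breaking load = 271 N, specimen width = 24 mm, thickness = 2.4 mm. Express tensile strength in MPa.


Cross-section = 24 x 2.4 = 57.6 mm^2
TS = 271 / 57.6 = 4.70 MPa
(1 N/mm^2 = 1 MPa)


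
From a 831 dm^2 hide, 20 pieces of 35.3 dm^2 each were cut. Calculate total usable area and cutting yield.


Total usable = 20 x 35.3 = 706.0 dm^2
Yield = 706.0 / 831 x 100 = 85.0%


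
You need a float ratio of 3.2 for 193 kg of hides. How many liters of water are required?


617.6 L

Water = hide weight x target ratio
Water = 193 x 3.2 = 617.6 L


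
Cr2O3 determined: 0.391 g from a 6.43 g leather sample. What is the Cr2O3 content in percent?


6.08%

Cr2O3% = 0.391 / 6.43 x 100
Cr2O3% = 6.08%


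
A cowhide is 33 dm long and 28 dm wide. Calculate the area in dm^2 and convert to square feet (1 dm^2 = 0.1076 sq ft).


Area = 33 x 28 = 924 dm^2
Conversion: 924 x 0.1076 = 99.42 sq ft


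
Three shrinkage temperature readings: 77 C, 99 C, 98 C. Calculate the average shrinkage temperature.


91.3 C

Average = (77 + 99 + 98) / 3
Average = 274 / 3 = 91.3 C


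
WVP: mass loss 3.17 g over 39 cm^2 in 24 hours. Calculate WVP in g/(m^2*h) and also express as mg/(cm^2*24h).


WVP = 3.17 / (39 x 24) x 10000 = 33.87 g/(m^2*h)
Mass loss in mg = 3.17 x 1000 = 3170 mg
Per cm^2 per 24h in mg: 3170 x 24 / (39 x 24) = 76080 / 936 = 81.28 mg/(cm^2*24h)


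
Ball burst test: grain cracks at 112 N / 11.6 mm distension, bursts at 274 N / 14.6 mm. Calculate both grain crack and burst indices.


Crack index = 9.7 N/mm
Burst index = 18.8 N/mm


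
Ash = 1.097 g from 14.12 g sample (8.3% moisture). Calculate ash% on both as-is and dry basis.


As-is ash% = 1.097 / 14.12 x 100 = 7.77%
Dry mass = 14.12 x (100 - 8.3) / 100 = 12.94804 g
Dry-basis ash% = 1.097 / 12.94804 x 100 = 8.47%


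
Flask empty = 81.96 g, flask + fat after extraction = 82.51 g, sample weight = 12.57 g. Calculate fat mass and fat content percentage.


Fat mass = 0.55 g
Fat content = 4.4%

Fat mass = 82.51 - 81.96 = 0.55 g
Fat% = 0.55 / 12.57 x 100 = 4.4%


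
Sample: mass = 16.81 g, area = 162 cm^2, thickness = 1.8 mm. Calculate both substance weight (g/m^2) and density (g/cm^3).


Substance weight = 1037.7 g/m^2
Density = 0.576 g/cm^3

SW = 16.81 / 162 x 10000 = 1037.7 g/m^2
Volume = 162 x 1.8 / 10 = 29.16 cm^3
Density = 16.81 / 29.16 = 0.576 g/cm^3


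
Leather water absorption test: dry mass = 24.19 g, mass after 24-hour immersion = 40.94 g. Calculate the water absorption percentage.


Water absorbed = 40.94 - 24.19 = 16.75 g
WA% = 16.75 / 24.19 x 100 = 69.2%


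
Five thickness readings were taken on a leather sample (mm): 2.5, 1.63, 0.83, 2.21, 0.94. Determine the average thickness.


Sum = 2.5 + 1.63 + 0.83 + 2.21 + 0.94 = 8.11
Average = 8.11 / 5 = 1.62 mm


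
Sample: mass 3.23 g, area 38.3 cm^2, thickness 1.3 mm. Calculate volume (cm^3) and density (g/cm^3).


Volume = 4.979 cm^3
Density = 0.649 g/cm^3

Thickness in cm = 1.3 / 10 = 0.13 cm
Volume = 38.3 x 0.13 = 4.979 cm^3
Density = 3.23 / 4.979 = 0.649 g/cm^3


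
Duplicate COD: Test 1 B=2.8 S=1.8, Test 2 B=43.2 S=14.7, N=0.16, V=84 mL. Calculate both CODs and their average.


COD1 = (2.8 - 1.8) x 0.16 x 8000 / 84 = 15.2 mg/L
COD2 = (43.2 - 14.7) x 0.16 x 8000 / 84 = 434.3 mg/L
Average = (15.2 + 434.3) / 2 = 224.8 mg/L


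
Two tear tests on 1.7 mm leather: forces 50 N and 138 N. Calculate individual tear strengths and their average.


Tear 1 = 50 / 1.7 = 29.4 N/mm
Tear 2 = 138 / 1.7 = 81.2 N/mm
Average = (29.4 + 81.2) / 2 = 55.3 N/mm


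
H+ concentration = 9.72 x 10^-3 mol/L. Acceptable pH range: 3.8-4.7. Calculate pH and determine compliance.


pH = -log10(9.72 x 10^-3) = 2.01
Range: 3.8 to 4.7
Compliant: No


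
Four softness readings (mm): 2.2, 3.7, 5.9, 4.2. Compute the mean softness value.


4.00 mm

Sum = 2.2 + 3.7 + 5.9 + 4.2
Mean = 16.0 / 4 = 4.00 mm


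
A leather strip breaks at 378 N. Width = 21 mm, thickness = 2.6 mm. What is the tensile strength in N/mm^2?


Cross-sectional area = 21 x 2.6 = 54.6 mm^2
Tensile strength = 378 / 54.6 = 6.92 N/mm^2


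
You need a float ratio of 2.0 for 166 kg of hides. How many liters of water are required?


Water = hide weight x target ratio
Water = 166 x 2.0 = 332.0 L


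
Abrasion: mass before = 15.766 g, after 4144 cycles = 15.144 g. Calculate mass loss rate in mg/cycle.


Mass loss = 15.766 - 15.144 = 0.622 g
Rate = 0.622 / 4144 x 1000 = 0.150 mg/cycle


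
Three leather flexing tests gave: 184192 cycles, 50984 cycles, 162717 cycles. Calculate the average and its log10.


Average = (184192 + 50984 + 162717) / 3 = 132631 cycles
log10(132631) = 5.12


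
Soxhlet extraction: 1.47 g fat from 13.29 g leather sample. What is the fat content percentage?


Fat content = 1.47 / 13.29 x 100
Fat = 11.1%


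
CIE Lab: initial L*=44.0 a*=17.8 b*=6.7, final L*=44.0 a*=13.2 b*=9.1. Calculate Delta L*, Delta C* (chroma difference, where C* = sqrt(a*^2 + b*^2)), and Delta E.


Delta L* = 0.0
Delta C* = -2.99
Delta E = 5.19


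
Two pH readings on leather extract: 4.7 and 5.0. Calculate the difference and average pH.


Difference = |4.7 - 5.0| = 0.3
Average = (4.7 + 5.0) / 2 = 4.85


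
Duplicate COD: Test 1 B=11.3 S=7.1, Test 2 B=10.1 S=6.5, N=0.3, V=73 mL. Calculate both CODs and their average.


COD1 = (11.3 - 7.1) x 0.3 x 8000 / 73 = 138.1 mg/L
COD2 = (10.1 - 6.5) x 0.3 x 8000 / 73 = 118.4 mg/L
Average = (138.1 + 118.4) / 2 = 128.3 mg/L


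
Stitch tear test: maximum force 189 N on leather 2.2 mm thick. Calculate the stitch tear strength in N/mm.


85.9 N/mm


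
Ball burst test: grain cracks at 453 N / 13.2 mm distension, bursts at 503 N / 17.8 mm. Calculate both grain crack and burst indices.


Crack index = 34.3 N/mm
Burst index = 28.3 N/mm

Crack index = 453 / 13.2 = 34.3 N/mm
Burst index = 503 / 17.8 = 28.3 N/mm


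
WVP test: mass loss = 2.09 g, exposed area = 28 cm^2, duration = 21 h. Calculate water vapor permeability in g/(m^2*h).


WVP = mass_loss / (area x time) x 10000
WVP = 2.09 / (28 x 21) x 10000
WVP = 2.09 / 588 x 10000 = 35.54 g/(m^2*h)


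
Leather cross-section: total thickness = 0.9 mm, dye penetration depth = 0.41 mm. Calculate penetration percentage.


Penetration% = 0.41 / 0.9 x 100
Penetration = 45.6%


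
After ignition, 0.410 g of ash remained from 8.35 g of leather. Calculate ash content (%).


Ash% = 0.410 / 8.35 x 100
Ash% = 4.91%


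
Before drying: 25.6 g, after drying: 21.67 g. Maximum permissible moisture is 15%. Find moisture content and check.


Moisture content = 15.4%
Acceptable: No

MC = (25.6 - 21.67) / 25.6 x 100 = 15.4%
Maximum: 15%
Acceptable: No


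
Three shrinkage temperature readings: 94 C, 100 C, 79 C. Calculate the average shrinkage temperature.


Average = (94 + 100 + 79) / 3
Average = 273 / 3 = 91.0 C


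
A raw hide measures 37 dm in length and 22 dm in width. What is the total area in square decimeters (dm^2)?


814 dm^2

Area = length x width
Area = 37 x 22 = 814 dm^2


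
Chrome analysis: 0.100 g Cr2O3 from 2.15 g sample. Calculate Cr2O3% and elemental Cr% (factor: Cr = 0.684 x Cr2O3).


Cr2O3 = 4.65%
Cr = 3.18%


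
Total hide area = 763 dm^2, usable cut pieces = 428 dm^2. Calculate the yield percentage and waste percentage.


Yield = 56.1%
Waste = 43.9%


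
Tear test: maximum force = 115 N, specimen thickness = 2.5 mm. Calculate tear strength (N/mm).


Tear strength = force / thickness
Tear = 115 / 2.5 = 46.0 N/mm


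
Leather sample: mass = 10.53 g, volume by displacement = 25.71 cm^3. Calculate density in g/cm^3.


Density = mass / volume
Density = 10.53 / 25.71 = 0.410 g/cm^3


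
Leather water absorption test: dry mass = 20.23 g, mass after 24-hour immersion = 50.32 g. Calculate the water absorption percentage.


Water absorbed = 50.32 - 20.23 = 30.09 g
WA% = 30.09 / 20.23 x 100 = 148.7%


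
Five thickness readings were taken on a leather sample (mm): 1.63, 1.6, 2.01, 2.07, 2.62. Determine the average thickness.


Sum = 1.63 + 1.6 + 2.01 + 2.07 + 2.62 = 9.93
Average = 9.93 / 5 = 1.99 mm


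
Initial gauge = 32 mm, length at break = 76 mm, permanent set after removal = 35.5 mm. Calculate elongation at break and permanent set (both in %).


Elongation at break = (76 - 32) / 32 x 100 = 137.5%
Permanent set = (35.5 - 32) / 32 x 100 = 10.9%


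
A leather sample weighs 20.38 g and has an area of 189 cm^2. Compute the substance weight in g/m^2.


1078.3 g/m^2


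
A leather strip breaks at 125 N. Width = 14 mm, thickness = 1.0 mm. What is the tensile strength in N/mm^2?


8.93 N/mm^2


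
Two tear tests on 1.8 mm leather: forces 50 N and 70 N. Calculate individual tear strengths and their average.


Tear 1 = 50 / 1.8 = 27.8 N/mm
Tear 2 = 70 / 1.8 = 38.9 N/mm
Average = (27.8 + 38.9) / 2 = 33.4 N/mm


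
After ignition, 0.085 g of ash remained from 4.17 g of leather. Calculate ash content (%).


Ash% = 0.085 / 4.17 x 100
Ash% = 2.04%


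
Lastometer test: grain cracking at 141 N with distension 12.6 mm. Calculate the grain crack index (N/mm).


11.2 N/mm

Grain crack index = force / distension
Index = 141 / 12.6 = 11.2 N/mm


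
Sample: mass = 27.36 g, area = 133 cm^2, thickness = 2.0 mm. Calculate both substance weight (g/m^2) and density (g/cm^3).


Substance weight = 2057.1 g/m^2
Density = 1.029 g/cm^3


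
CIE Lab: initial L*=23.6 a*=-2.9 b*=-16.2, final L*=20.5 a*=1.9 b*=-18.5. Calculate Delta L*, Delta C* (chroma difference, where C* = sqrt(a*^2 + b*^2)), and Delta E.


Delta L* = -3.1
Delta C* = 2.14
Delta E = 6.16


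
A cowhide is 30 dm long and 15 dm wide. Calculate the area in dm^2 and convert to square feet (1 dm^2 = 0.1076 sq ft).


450 dm^2
48.42 sq ft

Area = 30 x 15 = 450 dm^2
Conversion: 450 x 0.1076 = 48.42 sq ft


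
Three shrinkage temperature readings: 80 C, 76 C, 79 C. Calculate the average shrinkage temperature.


Average = (80 + 76 + 79) / 3
Average = 235 / 3 = 78.3 C


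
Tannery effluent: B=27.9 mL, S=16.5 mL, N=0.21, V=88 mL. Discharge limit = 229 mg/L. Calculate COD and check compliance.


COD = 217.6 mg/L
Compliant: Yes


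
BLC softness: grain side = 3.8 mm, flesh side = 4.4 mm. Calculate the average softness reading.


Average = (3.8 + 4.4) / 2
Average = 4.10 mm


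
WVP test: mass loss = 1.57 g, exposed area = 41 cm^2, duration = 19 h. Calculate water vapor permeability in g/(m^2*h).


20.15 g/(m^2*h)

WVP = mass_loss / (area x time) x 10000
WVP = 1.57 / (41 x 19) x 10000
WVP = 1.57 / 779 x 10000 = 20.15 g/(m^2*h)


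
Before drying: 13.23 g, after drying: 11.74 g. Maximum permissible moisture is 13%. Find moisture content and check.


MC = (13.23 - 11.74) / 13.23 x 100 = 11.3%
Maximum: 13%
Acceptable: Yes


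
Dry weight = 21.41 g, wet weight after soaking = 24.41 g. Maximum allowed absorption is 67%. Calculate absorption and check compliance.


Absorption = 14.0%
Compliant: Yes

WA = (24.41 - 21.41) / 21.41 x 100 = 14.0%
Maximum allowed: 67%
Compliant: Yes


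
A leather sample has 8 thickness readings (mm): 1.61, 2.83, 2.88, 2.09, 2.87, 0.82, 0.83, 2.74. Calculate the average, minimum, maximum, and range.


Average = 2.08 mm
Min = 0.82 mm
Max = 2.88 mm
Range = 2.06 mm

Sum = 16.67
Average = 16.67 / 8 = 2.08 mm
Minimum = 0.82 mm
Maximum = 2.88 mm
Range = 2.88 - 0.82 = 2.06 mm


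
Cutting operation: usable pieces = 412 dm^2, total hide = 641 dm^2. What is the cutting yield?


64.3%

Yield = usable / total x 100
Yield = 412 / 641 x 100 = 64.3%


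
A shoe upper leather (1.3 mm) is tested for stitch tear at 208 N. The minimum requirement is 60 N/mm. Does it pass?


STS = 160.0 N/mm
Passes: Yes

STS = 208 / 1.3 = 160.0 N/mm
Minimum required: 60 N/mm
Passes: Yes


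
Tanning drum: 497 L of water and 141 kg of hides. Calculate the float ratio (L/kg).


3.5

Float ratio = water / hide weight
Ratio = 497 / 141 = 3.5


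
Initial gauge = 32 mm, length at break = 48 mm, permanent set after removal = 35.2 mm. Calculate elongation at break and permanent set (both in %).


Elongation at break = (48 - 32) / 32 x 100 = 50.0%
Permanent set = (35.2 - 32) / 32 x 100 = 10.0%


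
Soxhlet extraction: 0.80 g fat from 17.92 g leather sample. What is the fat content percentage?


Fat content = 0.80 / 17.92 x 100
Fat = 4.5%


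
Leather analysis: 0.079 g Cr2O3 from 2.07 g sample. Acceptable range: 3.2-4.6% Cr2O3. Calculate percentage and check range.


Cr2O3 = 3.82%
Within range: Yes

Cr2O3% = 0.079 / 2.07 x 100 = 3.82%
Acceptable range: 3.2 to 4.6%
Within range: Yes


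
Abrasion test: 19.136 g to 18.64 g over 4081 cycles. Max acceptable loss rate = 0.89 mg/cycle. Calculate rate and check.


Rate = 0.122 mg/cycle
Passes: Yes

Loss = 19.136 - 18.64 = 0.496 g
Rate = 0.496 g / 4081 cycles x 1000 = 0.122 mg/cycle
Max = 0.89 mg/cycle
Passes: Yes


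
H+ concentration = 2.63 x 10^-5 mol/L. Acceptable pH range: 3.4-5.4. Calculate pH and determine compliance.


pH = -log10(2.63 x 10^-5) = 4.58
Range: 3.4 to 5.4
Compliant: Yes


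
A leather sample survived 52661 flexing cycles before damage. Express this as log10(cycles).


4.72

log10(52661) = 4.72


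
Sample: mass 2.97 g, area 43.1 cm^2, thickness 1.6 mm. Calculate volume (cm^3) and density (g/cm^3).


Thickness in cm = 1.6 / 10 = 0.16 cm
Volume = 43.1 x 0.16 = 6.896 cm^3
Density = 2.97 / 6.896 = 0.431 g/cm^3


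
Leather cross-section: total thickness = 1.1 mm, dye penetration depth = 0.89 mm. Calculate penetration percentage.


80.9%

Penetration% = 0.89 / 1.1 x 100
Penetration = 80.9%


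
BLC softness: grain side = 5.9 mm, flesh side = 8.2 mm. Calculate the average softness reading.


7.05 mm


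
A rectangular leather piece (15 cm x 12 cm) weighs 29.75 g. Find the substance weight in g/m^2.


1652.8 g/m^2

Area = 15 x 12 = 180 cm^2
SW = 29.75 / 180 x 10000 = 1652.8 g/m^2


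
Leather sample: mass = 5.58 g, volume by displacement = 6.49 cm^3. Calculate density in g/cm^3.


Density = mass / volume
Density = 5.58 / 6.49 = 0.860 g/cm^3


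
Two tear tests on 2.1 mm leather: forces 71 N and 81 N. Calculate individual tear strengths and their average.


Tear 1 = 71 / 2.1 = 33.8 N/mm
Tear 2 = 81 / 2.1 = 38.6 N/mm
Average = (33.8 + 38.6) / 2 = 36.2 N/mm


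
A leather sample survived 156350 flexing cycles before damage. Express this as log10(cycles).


5.19


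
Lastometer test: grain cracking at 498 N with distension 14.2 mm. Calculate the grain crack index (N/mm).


35.1 N/mm

Grain crack index = force / distension
Index = 498 / 14.2 = 35.1 N/mm


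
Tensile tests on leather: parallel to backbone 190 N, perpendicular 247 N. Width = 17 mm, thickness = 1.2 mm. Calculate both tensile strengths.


Area = 17 x 1.2 = 20.4 mm^2
TS (parallel) = 190 / 20.4 = 9.31 N/mm^2
TS (perpendicular) = 247 / 20.4 = 12.11 N/mm^2


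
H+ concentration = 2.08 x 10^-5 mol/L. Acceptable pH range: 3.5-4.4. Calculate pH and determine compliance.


pH = -log10(2.08 x 10^-5) = 4.68
Range: 3.5 to 4.4
Compliant: No


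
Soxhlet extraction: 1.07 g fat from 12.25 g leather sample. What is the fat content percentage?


8.7%

Fat content = 1.07 / 12.25 x 100
Fat = 8.7%


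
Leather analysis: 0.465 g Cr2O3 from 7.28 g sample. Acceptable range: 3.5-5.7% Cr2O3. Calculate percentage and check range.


Cr2O3 = 6.39%
Within range: No

Cr2O3% = 0.465 / 7.28 x 100 = 6.39%
Acceptable range: 3.5 to 5.7%
Within range: No


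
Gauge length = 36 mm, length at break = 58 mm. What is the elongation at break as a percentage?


Extension = 58 - 36 = 22 mm
Elongation = 22 / 36 x 100 = 61.1%


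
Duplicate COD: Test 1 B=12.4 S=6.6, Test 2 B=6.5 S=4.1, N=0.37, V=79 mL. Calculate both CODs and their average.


COD1 = 217.3 mg/L
COD2 = 89.9 mg/L
Average = 153.6 mg/L

COD1 = (12.4 - 6.6) x 0.37 x 8000 / 79 = 217.3 mg/L
COD2 = (6.5 - 4.1) x 0.37 x 8000 / 79 = 89.9 mg/L
Average = (217.3 + 89.9) / 2 = 153.6 mg/L


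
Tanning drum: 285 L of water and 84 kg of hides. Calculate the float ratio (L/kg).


Float ratio = water / hide weight
Ratio = 285 / 84 = 3.4


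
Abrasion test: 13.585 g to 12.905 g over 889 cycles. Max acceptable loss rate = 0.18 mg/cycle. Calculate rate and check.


Rate = 0.765 mg/cycle
Passes: No

Loss = 13.585 - 12.905 = 0.680 g
Rate = 0.680 g / 889 cycles x 1000 = 0.765 mg/cycle
Max = 0.18 mg/cycle
Passes: No


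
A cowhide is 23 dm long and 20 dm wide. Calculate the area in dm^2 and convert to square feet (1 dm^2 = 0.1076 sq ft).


460 dm^2
49.50 sq ft

Area = 23 x 20 = 460 dm^2
Conversion: 460 x 0.1076 = 49.50 sq ft


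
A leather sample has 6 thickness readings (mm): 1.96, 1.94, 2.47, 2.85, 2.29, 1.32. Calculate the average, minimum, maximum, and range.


Sum = 12.83
Average = 12.83 / 6 = 2.14 mm
Minimum = 1.32 mm
Maximum = 2.85 mm
Range = 2.85 - 1.32 = 1.53 mm


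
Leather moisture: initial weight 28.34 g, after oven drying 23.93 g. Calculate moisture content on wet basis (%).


15.6%

Moisture = 28.34 - 23.93 = 4.41 g
MC = 4.41 / 28.34 x 100 = 15.6%


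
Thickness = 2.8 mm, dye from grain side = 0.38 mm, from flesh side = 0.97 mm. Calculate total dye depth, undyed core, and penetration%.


Total dyed = 0.38 + 0.97 = 1.35 mm
Undyed core = 2.8 - 1.35 = 1.45 mm
Penetration = 1.35 / 2.8 x 100 = 48.2%


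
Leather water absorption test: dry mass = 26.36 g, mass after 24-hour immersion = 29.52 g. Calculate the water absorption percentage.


Water absorbed = 29.52 - 26.36 = 3.16 g
WA% = 3.16 / 26.36 x 100 = 12.0%


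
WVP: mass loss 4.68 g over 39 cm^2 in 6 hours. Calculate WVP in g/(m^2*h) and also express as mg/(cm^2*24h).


WVP = 4.68 / (39 x 6) x 10000 = 200.00 g/(m^2*h)
Mass loss in mg = 4.68 x 1000 = 4680 mg
Per cm^2 per 24h in mg: 4680 x 24 / (39 x 6) = 112320 / 234 = 480.00 mg/(cm^2*24h)


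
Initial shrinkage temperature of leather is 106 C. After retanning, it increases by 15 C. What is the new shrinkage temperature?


New Ts = 106 + 15 = 121 C


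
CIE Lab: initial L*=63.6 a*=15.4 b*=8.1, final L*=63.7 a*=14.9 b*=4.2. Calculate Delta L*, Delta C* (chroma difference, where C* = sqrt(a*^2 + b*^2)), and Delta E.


Delta L* = 63.7 - 63.6 = 0.1
C1* = sqrt((15.4)^2 + (8.1)^2) = 17.400
C2* = sqrt((14.9)^2 + (4.2)^2) = 15.481
Delta C* = 15.481 - 17.400 = -1.92
Delta E = sqrt((0.1)^2 + (-0.5)^2 + (-3.9)^2) = 3.93


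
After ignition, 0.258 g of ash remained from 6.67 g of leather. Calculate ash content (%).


Ash% = 0.258 / 6.67 x 100
Ash% = 3.87%


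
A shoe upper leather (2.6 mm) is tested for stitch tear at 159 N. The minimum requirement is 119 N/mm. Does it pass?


STS = 61.2 N/mm
Passes: No


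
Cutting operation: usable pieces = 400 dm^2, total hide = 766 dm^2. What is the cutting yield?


Yield = usable / total x 100
Yield = 400 / 766 x 100 = 52.2%


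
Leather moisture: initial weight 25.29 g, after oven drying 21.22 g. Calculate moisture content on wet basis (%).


Moisture = 25.29 - 21.22 = 4.07 g
MC = 4.07 / 25.29 x 100 = 16.1%


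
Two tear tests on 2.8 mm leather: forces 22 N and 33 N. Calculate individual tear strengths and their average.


Tear 1 = 7.9 N/mm
Tear 2 = 11.8 N/mm
Average = 9.9 N/mm

Tear 1 = 22 / 2.8 = 7.9 N/mm
Tear 2 = 33 / 2.8 = 11.8 N/mm
Average = (7.9 + 11.8) / 2 = 9.9 N/mm


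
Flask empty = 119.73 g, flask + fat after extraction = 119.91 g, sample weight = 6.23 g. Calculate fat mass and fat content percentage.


Fat mass = 0.18 g
Fat content = 2.9%


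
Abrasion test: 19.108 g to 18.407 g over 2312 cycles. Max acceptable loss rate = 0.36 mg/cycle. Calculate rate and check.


Loss = 19.108 - 18.407 = 0.701 g
Rate = 0.701 g / 2312 cycles x 1000 = 0.303 mg/cycle
Max = 0.36 mg/cycle
Passes: Yes


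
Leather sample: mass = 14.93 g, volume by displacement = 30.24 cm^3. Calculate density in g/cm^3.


0.494 g/cm^3

Density = mass / volume
Density = 14.93 / 30.24 = 0.494 g/cm^3


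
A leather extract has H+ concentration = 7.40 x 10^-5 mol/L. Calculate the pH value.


pH = 4.13

pH = -log10[H+]
pH = -log10(7.40 x 10^-5) = 4.13


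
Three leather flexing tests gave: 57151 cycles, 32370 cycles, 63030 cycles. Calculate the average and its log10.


Average = 50850 cycles
log10 = 4.71

Average = (57151 + 32370 + 63030) / 3 = 50850 cycles
log10(50850) = 4.71


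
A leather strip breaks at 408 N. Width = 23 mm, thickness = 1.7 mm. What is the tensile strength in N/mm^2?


Cross-sectional area = 23 x 1.7 = 39.1 mm^2
Tensile strength = 408 / 39.1 = 10.43 N/mm^2


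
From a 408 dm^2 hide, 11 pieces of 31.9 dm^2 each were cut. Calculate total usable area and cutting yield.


Total usable = 11 x 31.9 = 350.9 dm^2
Yield = 350.9 / 408 x 100 = 86.0%


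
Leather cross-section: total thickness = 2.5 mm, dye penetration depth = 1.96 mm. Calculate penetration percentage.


78.4%

Penetration% = 1.96 / 2.5 x 100
Penetration = 78.4%


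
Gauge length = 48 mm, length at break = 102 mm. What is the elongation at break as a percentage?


112.5%

Extension = 102 - 48 = 54 mm
Elongation = 54 / 48 x 100 = 112.5%


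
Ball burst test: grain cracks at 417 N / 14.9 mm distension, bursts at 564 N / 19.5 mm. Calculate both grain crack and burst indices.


Crack index = 28.0 N/mm
Burst index = 28.9 N/mm


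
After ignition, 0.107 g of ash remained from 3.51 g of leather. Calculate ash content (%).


Ash% = 0.107 / 3.51 x 100
Ash% = 3.05%


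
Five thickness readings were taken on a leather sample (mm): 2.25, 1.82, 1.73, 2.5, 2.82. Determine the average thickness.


Sum = 2.25 + 1.82 + 1.73 + 2.5 + 2.82 = 11.12
Average = 11.12 / 5 = 2.22 mm


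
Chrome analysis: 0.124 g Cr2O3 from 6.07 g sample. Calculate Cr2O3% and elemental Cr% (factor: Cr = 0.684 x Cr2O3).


Cr2O3% = 0.124 / 6.07 x 100 = 2.04%
Cr% = 2.04 x 0.684 = 1.40%


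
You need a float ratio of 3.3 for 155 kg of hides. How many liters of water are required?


511.5 L

Water = hide weight x target ratio
Water = 155 x 3.3 = 511.5 L


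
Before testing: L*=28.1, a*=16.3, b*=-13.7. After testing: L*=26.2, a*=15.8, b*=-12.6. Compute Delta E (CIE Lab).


dL = 26.2 - 28.1 = -1.9
da = 15.8 - 16.3 = -0.5
db = -12.6 - (-13.7) = 1.1
dE = sqrt((-1.9)^2 + (-0.5)^2 + (1.1)^2) = 2.25


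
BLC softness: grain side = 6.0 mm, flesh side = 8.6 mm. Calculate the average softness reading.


7.30 mm


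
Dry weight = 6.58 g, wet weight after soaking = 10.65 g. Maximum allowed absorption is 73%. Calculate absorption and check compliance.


Absorption = 61.9%
Compliant: Yes


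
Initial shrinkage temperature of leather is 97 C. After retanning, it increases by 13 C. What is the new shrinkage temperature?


New Ts = 97 + 13 = 110 C


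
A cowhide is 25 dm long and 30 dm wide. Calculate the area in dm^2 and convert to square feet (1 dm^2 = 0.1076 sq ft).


750 dm^2
80.70 sq ft

Area = 25 x 30 = 750 dm^2
Conversion: 750 x 0.1076 = 80.70 sq ft


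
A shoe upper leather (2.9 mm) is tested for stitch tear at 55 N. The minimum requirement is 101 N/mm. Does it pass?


STS = 55 / 2.9 = 19.0 N/mm
Minimum required: 101 N/mm
Passes: No


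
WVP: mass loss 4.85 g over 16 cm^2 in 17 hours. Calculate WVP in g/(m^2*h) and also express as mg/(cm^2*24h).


WVP = 4.85 / (16 x 17) x 10000 = 178.31 g/(m^2*h)
Mass loss in mg = 4.85 x 1000 = 4850 mg
Per cm^2 per 24h in mg: 4850 x 24 / (16 x 17) = 116400 / 272 = 427.94 mg/(cm^2*24h)


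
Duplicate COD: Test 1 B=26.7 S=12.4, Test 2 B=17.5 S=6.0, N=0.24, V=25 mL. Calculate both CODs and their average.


COD1 = (26.7 - 12.4) x 0.24 x 8000 / 25 = 1098.2 mg/L
COD2 = (17.5 - 6.0) x 0.24 x 8000 / 25 = 883.2 mg/L
Average = (1098.2 + 883.2) / 2 = 990.7 mg/L


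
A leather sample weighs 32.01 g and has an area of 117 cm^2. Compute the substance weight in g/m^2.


2735.9 g/m^2


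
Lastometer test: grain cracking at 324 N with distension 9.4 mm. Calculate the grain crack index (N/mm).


34.5 N/mm

Grain crack index = force / distension
Index = 324 / 9.4 = 34.5 N/mm


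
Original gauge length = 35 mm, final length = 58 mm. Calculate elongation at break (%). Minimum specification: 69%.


Elongation = 65.7%
Meets spec: No

Extension = 58 - 35 = 23 mm
Elongation = 23 / 35 x 100 = 65.7%
Minimum required: 69%
Meets specification: No


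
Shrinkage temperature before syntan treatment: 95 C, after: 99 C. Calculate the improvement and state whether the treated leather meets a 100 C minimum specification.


Improvement = 99 - 95 = 4 C
Spec check: 99 C >= 100 C? No


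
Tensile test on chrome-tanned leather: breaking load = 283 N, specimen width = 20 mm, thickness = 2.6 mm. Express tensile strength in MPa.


Cross-section = 20 x 2.6 = 52.0 mm^2
TS = 283 / 52.0 = 5.44 MPa
(1 N/mm^2 = 1 MPa)


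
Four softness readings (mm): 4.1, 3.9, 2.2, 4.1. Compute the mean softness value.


Sum = 4.1 + 3.9 + 2.2 + 4.1
Mean = 14.3 / 4 = 3.58 mm


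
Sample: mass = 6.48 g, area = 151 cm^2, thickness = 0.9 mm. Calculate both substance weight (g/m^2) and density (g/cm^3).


Substance weight = 429.1 g/m^2
Density = 0.477 g/cm^3

SW = 6.48 / 151 x 10000 = 429.1 g/m^2
Volume = 151 x 0.9 / 10 = 13.59 cm^3
Density = 6.48 / 13.59 = 0.477 g/cm^3


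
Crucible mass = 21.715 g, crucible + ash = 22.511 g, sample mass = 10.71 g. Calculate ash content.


Ash mass = 22.511 - 21.715 = 0.796 g
Ash% = 0.796 / 10.71 x 100 = 7.43%


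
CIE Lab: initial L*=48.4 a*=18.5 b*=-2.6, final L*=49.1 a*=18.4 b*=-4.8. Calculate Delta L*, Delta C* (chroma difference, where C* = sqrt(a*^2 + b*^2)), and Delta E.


Delta L* = 0.7
Delta C* = 0.33
Delta E = 2.31

Delta L* = 49.1 - 48.4 = 0.7
C1* = sqrt((18.5)^2 + (-2.6)^2) = 18.682
C2* = sqrt((18.4)^2 + (-4.8)^2) = 19.016
Delta C* = 19.016 - 18.682 = 0.33
Delta E = sqrt((0.7)^2 + (-0.1)^2 + (-2.2)^2) = 2.31


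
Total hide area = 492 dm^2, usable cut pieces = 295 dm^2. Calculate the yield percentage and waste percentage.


Yield = 60.0%
Waste = 40.0%

Yield = 295 / 492 x 100 = 60.0%
Waste = 492 - 295 = 197 dm^2
Waste% = 100 - 60.0 = 40.0%


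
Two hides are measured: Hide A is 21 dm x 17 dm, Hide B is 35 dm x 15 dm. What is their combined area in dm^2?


Hide A area = 21 x 17 = 357 dm^2
Hide B area = 35 x 15 = 525 dm^2
Total = 357 + 525 = 882 dm^2


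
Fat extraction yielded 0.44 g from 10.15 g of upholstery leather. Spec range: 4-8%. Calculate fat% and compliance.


Fat content = 4.3%
Compliant: Yes

Fat% = 0.44 / 10.15 x 100 = 4.3%
Spec range: 4-8%
Compliant: Yes


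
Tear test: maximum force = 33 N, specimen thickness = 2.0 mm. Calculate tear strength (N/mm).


16.5 N/mm

Tear strength = force / thickness
Tear = 33 / 2.0 = 16.5 N/mm


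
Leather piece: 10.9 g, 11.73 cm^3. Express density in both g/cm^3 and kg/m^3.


Density = 10.9 / 11.73 = 0.929 g/cm^3
Convert: 0.929 x 1000 = 929 kg/m^3


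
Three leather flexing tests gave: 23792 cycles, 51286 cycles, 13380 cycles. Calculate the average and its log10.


Average = (23792 + 51286 + 13380) / 3 = 29486 cycles
log10(29486) = 4.47


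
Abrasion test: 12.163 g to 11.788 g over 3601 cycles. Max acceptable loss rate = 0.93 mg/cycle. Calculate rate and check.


Rate = 0.104 mg/cycle
Passes: Yes


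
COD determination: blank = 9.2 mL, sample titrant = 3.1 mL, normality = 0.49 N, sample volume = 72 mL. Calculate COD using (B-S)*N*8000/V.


COD = (9.2 - 3.1) x 0.49 x 8000 / 72
COD = 6.1 x 0.49 x 8000 / 72
COD = 332.1 mg/L


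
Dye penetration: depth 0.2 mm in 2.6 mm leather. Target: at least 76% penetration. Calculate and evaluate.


Penetration = 0.2 / 2.6 x 100 = 7.7%
Target: 76%
Meets target: No


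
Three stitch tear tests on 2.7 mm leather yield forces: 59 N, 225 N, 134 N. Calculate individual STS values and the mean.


STS1 = 59 / 2.7 = 21.9 N/mm
STS2 = 225 / 2.7 = 83.3 N/mm
STS3 = 134 / 2.7 = 49.6 N/mm
Mean = (21.9 + 83.3 + 49.6) / 3 = 51.6 N/mm


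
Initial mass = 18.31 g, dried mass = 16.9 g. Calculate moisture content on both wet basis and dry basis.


Wet basis = 7.7%
Dry basis = 8.3%

Moisture lost = 18.31 - 16.9 = 1.41 g
Wet basis MC = 1.41 / 18.31 x 100 = 7.7%
Dry basis MC = 1.41 / 16.9 x 100 = 8.3%


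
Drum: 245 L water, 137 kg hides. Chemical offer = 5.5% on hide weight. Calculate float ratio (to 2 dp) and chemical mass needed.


Float ratio = 1.79
Chemical needed = 7.535 kg

Float ratio = 245 / 137 = 1.79
Chemical = 137 x 5.5 / 100 = 7.535 kg


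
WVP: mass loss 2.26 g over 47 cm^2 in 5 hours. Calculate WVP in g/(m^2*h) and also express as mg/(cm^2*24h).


WVP = 96.17 g/(m^2*h)
Daily rate = 230.81 mg/(cm^2*24h)


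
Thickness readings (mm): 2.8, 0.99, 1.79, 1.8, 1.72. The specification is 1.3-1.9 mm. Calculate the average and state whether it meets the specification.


Sum = 9.10
Average = 9.10 / 5 = 1.82 mm
Specification range: 1.3 to 1.9 mm
Within spec: Yes


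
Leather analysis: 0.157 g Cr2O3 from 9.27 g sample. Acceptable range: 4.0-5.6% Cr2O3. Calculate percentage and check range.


Cr2O3 = 1.69%
Within range: No

Cr2O3% = 0.157 / 9.27 x 100 = 1.69%
Acceptable range: 4.0 to 5.6%
Within range: No


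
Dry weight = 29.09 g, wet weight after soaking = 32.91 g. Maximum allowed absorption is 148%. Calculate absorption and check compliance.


WA = (32.91 - 29.09) / 29.09 x 100 = 13.1%
Maximum allowed: 148%
Compliant: Yes


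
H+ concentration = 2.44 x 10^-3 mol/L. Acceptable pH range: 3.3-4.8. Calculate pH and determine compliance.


pH = 2.61
Compliant: No

pH = -log10(2.44 x 10^-3) = 2.61
Range: 3.3 to 4.8
Compliant: No


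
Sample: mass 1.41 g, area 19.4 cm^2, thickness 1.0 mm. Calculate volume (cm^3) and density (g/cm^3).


Volume = 1.940 cm^3
Density = 0.727 g/cm^3

Thickness in cm = 1.0 / 10 = 0.10 cm
Volume = 19.4 x 0.10 = 1.940 cm^3
Density = 1.41 / 1.940 = 0.727 g/cm^3


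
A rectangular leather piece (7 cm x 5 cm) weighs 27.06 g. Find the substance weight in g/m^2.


7731.4 g/m^2

Area = 7 x 5 = 35 cm^2
SW = 27.06 / 35 x 10000 = 7731.4 g/m^2


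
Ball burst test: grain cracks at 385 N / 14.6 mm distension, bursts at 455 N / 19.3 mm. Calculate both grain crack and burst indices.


Crack index = 26.4 N/mm
Burst index = 23.6 N/mm


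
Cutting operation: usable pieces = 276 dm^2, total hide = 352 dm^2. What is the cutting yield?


78.4%

Yield = usable / total x 100
Yield = 276 / 352 x 100 = 78.4%


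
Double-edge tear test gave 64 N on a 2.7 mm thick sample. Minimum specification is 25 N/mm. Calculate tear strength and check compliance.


Tear strength = 64 / 2.7 = 23.7 N/mm
Required minimum = 25 N/mm
Compliant: No


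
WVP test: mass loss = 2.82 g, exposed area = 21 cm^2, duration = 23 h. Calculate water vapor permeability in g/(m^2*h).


WVP = mass_loss / (area x time) x 10000
WVP = 2.82 / (21 x 23) x 10000
WVP = 2.82 / 483 x 10000 = 58.39 g/(m^2*h)


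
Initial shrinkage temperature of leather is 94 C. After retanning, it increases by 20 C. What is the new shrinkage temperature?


New Ts = 94 + 20 = 114 C


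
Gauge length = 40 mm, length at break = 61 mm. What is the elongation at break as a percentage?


52.5%


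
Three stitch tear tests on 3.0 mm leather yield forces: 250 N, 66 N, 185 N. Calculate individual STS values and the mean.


STS1 = 250 / 3.0 = 83.3 N/mm
STS2 = 66 / 3.0 = 22.0 N/mm
STS3 = 185 / 3.0 = 61.7 N/mm
Mean = (83.3 + 22.0 + 61.7) / 3 = 55.7 N/mm


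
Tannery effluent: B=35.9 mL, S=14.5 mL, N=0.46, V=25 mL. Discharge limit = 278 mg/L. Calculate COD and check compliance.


COD = (35.9 - 14.5) x 0.46 x 8000 / 25 = 3150.1 mg/L
Limit: 278 mg/L
Compliant: No


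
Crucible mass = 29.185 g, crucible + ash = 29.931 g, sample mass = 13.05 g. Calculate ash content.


Ash mass = 29.931 - 29.185 = 0.746 g
Ash% = 0.746 / 13.05 x 100 = 5.72%


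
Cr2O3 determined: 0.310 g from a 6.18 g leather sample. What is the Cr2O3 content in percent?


Cr2O3% = 0.310 / 6.18 x 100
Cr2O3% = 5.02%


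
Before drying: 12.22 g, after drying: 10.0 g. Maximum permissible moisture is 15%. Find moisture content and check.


Moisture content = 18.2%
Acceptable: No

MC = (12.22 - 10.0) / 12.22 x 100 = 18.2%
Maximum: 15%
Acceptable: No
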